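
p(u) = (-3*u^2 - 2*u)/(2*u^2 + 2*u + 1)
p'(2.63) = -0.08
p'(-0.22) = -1.80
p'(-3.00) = -0.01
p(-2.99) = -1.62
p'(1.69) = -0.18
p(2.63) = -1.29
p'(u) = (-6*u - 2)/(2*u^2 + 2*u + 1) + (-4*u - 2)*(-3*u^2 - 2*u)/(2*u^2 + 2*u + 1)^2 = 2*(-u^2 - 3*u - 1)/(4*u^4 + 8*u^3 + 8*u^2 + 4*u + 1)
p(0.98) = -0.99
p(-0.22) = 0.45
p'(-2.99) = -0.01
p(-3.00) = -1.62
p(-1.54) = -1.52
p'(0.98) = -0.41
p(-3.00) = -1.62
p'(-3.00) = -0.01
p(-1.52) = -1.51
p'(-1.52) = 0.38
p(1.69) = -1.18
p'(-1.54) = 0.35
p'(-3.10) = -0.01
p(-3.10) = -1.61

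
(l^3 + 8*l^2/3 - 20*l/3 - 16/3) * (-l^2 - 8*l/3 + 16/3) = -l^5 - 16*l^4/3 + 44*l^3/9 + 112*l^2/3 - 64*l/3 - 256/9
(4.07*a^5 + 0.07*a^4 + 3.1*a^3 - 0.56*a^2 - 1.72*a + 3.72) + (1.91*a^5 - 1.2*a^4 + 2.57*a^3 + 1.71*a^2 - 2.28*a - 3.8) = 5.98*a^5 - 1.13*a^4 + 5.67*a^3 + 1.15*a^2 - 4.0*a - 0.0799999999999996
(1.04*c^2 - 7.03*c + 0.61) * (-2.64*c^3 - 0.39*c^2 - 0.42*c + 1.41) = -2.7456*c^5 + 18.1536*c^4 + 0.6945*c^3 + 4.1811*c^2 - 10.1685*c + 0.8601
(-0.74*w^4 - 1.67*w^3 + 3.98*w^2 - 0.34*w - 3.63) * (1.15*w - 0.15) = -0.851*w^5 - 1.8095*w^4 + 4.8275*w^3 - 0.988*w^2 - 4.1235*w + 0.5445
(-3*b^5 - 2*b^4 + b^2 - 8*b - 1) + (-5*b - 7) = -3*b^5 - 2*b^4 + b^2 - 13*b - 8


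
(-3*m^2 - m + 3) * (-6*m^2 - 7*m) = 18*m^4 + 27*m^3 - 11*m^2 - 21*m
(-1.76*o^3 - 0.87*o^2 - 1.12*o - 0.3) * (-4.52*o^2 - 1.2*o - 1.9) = 7.9552*o^5 + 6.0444*o^4 + 9.4504*o^3 + 4.353*o^2 + 2.488*o + 0.57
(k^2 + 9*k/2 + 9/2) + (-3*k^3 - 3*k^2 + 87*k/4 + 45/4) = -3*k^3 - 2*k^2 + 105*k/4 + 63/4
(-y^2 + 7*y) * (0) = 0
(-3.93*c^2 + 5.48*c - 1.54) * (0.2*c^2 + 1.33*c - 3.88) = -0.786*c^4 - 4.1309*c^3 + 22.2288*c^2 - 23.3106*c + 5.9752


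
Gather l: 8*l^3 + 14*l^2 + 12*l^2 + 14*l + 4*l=8*l^3 + 26*l^2 + 18*l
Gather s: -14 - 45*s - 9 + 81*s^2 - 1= 81*s^2 - 45*s - 24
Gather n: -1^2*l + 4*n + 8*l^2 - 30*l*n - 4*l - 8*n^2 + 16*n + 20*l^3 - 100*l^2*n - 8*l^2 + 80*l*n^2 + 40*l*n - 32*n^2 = 20*l^3 - 5*l + n^2*(80*l - 40) + n*(-100*l^2 + 10*l + 20)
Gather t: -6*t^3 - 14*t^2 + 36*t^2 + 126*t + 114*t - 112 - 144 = -6*t^3 + 22*t^2 + 240*t - 256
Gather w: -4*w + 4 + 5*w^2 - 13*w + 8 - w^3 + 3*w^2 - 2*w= -w^3 + 8*w^2 - 19*w + 12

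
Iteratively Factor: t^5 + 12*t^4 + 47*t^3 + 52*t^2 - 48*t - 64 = (t - 1)*(t^4 + 13*t^3 + 60*t^2 + 112*t + 64) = (t - 1)*(t + 4)*(t^3 + 9*t^2 + 24*t + 16) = (t - 1)*(t + 1)*(t + 4)*(t^2 + 8*t + 16) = (t - 1)*(t + 1)*(t + 4)^2*(t + 4)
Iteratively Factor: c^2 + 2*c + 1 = (c + 1)*(c + 1)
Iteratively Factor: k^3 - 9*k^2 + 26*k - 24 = (k - 3)*(k^2 - 6*k + 8) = (k - 4)*(k - 3)*(k - 2)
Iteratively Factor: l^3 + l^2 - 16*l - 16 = (l + 1)*(l^2 - 16) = (l + 1)*(l + 4)*(l - 4)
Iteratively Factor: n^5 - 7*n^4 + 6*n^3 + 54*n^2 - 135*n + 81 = (n - 3)*(n^4 - 4*n^3 - 6*n^2 + 36*n - 27) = (n - 3)*(n + 3)*(n^3 - 7*n^2 + 15*n - 9) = (n - 3)^2*(n + 3)*(n^2 - 4*n + 3) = (n - 3)^3*(n + 3)*(n - 1)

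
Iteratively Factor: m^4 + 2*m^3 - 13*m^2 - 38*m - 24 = (m + 3)*(m^3 - m^2 - 10*m - 8) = (m + 1)*(m + 3)*(m^2 - 2*m - 8) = (m + 1)*(m + 2)*(m + 3)*(m - 4)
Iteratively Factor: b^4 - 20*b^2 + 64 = (b + 2)*(b^3 - 2*b^2 - 16*b + 32) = (b - 4)*(b + 2)*(b^2 + 2*b - 8) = (b - 4)*(b - 2)*(b + 2)*(b + 4)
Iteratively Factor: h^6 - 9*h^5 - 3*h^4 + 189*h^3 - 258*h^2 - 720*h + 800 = (h + 2)*(h^5 - 11*h^4 + 19*h^3 + 151*h^2 - 560*h + 400) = (h - 5)*(h + 2)*(h^4 - 6*h^3 - 11*h^2 + 96*h - 80) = (h - 5)*(h - 4)*(h + 2)*(h^3 - 2*h^2 - 19*h + 20) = (h - 5)*(h - 4)*(h - 1)*(h + 2)*(h^2 - h - 20) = (h - 5)^2*(h - 4)*(h - 1)*(h + 2)*(h + 4)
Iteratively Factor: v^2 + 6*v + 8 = (v + 4)*(v + 2)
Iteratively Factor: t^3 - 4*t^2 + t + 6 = (t - 2)*(t^2 - 2*t - 3) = (t - 2)*(t + 1)*(t - 3)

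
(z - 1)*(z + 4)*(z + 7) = z^3 + 10*z^2 + 17*z - 28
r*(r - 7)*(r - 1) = r^3 - 8*r^2 + 7*r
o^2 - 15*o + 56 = (o - 8)*(o - 7)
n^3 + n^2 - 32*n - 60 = (n - 6)*(n + 2)*(n + 5)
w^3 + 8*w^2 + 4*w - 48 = (w - 2)*(w + 4)*(w + 6)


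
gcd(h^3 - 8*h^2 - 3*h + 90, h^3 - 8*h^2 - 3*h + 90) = h^3 - 8*h^2 - 3*h + 90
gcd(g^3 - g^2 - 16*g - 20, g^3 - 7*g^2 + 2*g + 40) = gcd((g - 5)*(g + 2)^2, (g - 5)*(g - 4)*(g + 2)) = g^2 - 3*g - 10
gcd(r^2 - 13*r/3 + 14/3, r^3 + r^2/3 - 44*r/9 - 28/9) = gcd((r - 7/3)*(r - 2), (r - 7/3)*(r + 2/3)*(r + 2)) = r - 7/3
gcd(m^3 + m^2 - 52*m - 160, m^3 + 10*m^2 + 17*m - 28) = m + 4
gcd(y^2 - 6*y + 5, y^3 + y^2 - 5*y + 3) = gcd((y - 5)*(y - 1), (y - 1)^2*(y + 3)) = y - 1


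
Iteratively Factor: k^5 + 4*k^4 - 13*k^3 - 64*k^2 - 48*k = (k + 4)*(k^4 - 13*k^2 - 12*k) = k*(k + 4)*(k^3 - 13*k - 12) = k*(k + 1)*(k + 4)*(k^2 - k - 12) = k*(k - 4)*(k + 1)*(k + 4)*(k + 3)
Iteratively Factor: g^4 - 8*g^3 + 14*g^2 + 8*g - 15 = (g + 1)*(g^3 - 9*g^2 + 23*g - 15) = (g - 1)*(g + 1)*(g^2 - 8*g + 15) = (g - 5)*(g - 1)*(g + 1)*(g - 3)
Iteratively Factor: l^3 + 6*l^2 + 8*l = (l + 4)*(l^2 + 2*l) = l*(l + 4)*(l + 2)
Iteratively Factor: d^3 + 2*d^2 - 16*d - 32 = (d + 4)*(d^2 - 2*d - 8) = (d - 4)*(d + 4)*(d + 2)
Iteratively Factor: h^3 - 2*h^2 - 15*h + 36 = (h + 4)*(h^2 - 6*h + 9) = (h - 3)*(h + 4)*(h - 3)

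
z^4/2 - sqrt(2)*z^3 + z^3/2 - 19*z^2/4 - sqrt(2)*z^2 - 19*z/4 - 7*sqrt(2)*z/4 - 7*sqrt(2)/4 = (z/2 + 1/2)*(z - 7*sqrt(2)/2)*(z + sqrt(2)/2)*(z + sqrt(2))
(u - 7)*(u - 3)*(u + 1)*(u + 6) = u^4 - 3*u^3 - 43*u^2 + 87*u + 126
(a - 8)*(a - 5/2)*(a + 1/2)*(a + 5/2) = a^4 - 15*a^3/2 - 41*a^2/4 + 375*a/8 + 25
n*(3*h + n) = 3*h*n + n^2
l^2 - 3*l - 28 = (l - 7)*(l + 4)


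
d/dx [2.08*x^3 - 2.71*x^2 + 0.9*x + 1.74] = 6.24*x^2 - 5.42*x + 0.9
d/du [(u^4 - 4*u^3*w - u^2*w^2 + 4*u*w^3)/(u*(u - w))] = 2*u - 3*w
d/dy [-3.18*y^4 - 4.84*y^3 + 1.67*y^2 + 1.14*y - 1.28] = -12.72*y^3 - 14.52*y^2 + 3.34*y + 1.14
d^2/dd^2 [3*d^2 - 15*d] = 6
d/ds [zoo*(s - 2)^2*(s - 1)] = zoo*(s^2 + s + 1)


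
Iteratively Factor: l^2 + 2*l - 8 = (l + 4)*(l - 2)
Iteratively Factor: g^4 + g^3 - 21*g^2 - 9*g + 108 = (g + 3)*(g^3 - 2*g^2 - 15*g + 36) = (g - 3)*(g + 3)*(g^2 + g - 12) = (g - 3)^2*(g + 3)*(g + 4)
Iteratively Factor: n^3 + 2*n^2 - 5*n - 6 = (n + 3)*(n^2 - n - 2) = (n + 1)*(n + 3)*(n - 2)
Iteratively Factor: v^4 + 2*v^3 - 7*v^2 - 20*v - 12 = (v - 3)*(v^3 + 5*v^2 + 8*v + 4) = (v - 3)*(v + 2)*(v^2 + 3*v + 2) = (v - 3)*(v + 1)*(v + 2)*(v + 2)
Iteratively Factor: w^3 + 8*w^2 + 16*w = (w + 4)*(w^2 + 4*w) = (w + 4)^2*(w)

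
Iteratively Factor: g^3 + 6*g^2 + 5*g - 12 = (g + 3)*(g^2 + 3*g - 4) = (g - 1)*(g + 3)*(g + 4)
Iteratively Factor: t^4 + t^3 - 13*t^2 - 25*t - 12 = (t - 4)*(t^3 + 5*t^2 + 7*t + 3) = (t - 4)*(t + 3)*(t^2 + 2*t + 1) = (t - 4)*(t + 1)*(t + 3)*(t + 1)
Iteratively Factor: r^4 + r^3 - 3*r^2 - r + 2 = (r - 1)*(r^3 + 2*r^2 - r - 2) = (r - 1)*(r + 2)*(r^2 - 1) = (r - 1)^2*(r + 2)*(r + 1)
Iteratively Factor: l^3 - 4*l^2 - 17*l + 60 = (l - 5)*(l^2 + l - 12) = (l - 5)*(l - 3)*(l + 4)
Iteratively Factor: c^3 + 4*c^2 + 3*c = (c + 1)*(c^2 + 3*c) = c*(c + 1)*(c + 3)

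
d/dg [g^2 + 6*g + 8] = 2*g + 6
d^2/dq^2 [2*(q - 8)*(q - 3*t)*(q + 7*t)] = 12*q + 16*t - 32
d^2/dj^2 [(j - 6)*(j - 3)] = 2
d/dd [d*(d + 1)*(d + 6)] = 3*d^2 + 14*d + 6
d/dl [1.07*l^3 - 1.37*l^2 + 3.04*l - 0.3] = 3.21*l^2 - 2.74*l + 3.04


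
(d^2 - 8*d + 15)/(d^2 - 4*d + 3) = (d - 5)/(d - 1)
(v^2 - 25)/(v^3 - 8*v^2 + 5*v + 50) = (v + 5)/(v^2 - 3*v - 10)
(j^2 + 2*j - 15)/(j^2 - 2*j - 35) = (j - 3)/(j - 7)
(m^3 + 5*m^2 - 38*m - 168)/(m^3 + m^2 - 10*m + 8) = (m^2 + m - 42)/(m^2 - 3*m + 2)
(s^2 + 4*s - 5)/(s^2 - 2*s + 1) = (s + 5)/(s - 1)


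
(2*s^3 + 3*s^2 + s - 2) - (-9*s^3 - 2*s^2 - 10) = 11*s^3 + 5*s^2 + s + 8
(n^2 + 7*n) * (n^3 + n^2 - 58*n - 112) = n^5 + 8*n^4 - 51*n^3 - 518*n^2 - 784*n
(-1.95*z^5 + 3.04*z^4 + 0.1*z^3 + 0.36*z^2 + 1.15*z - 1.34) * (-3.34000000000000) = 6.513*z^5 - 10.1536*z^4 - 0.334*z^3 - 1.2024*z^2 - 3.841*z + 4.4756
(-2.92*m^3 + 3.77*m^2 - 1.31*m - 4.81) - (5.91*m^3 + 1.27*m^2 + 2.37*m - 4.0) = -8.83*m^3 + 2.5*m^2 - 3.68*m - 0.81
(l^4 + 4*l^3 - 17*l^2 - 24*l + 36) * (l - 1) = l^5 + 3*l^4 - 21*l^3 - 7*l^2 + 60*l - 36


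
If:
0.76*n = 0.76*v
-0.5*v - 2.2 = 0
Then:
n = -4.40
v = -4.40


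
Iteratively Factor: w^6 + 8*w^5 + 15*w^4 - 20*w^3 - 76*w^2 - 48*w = (w + 1)*(w^5 + 7*w^4 + 8*w^3 - 28*w^2 - 48*w) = w*(w + 1)*(w^4 + 7*w^3 + 8*w^2 - 28*w - 48) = w*(w - 2)*(w + 1)*(w^3 + 9*w^2 + 26*w + 24) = w*(w - 2)*(w + 1)*(w + 4)*(w^2 + 5*w + 6) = w*(w - 2)*(w + 1)*(w + 2)*(w + 4)*(w + 3)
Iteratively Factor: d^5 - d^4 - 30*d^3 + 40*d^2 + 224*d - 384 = (d - 2)*(d^4 + d^3 - 28*d^2 - 16*d + 192) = (d - 3)*(d - 2)*(d^3 + 4*d^2 - 16*d - 64) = (d - 4)*(d - 3)*(d - 2)*(d^2 + 8*d + 16) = (d - 4)*(d - 3)*(d - 2)*(d + 4)*(d + 4)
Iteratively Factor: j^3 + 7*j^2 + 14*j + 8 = (j + 2)*(j^2 + 5*j + 4) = (j + 2)*(j + 4)*(j + 1)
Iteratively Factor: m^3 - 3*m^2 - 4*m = (m)*(m^2 - 3*m - 4) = m*(m + 1)*(m - 4)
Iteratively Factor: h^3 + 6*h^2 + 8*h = (h + 2)*(h^2 + 4*h) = (h + 2)*(h + 4)*(h)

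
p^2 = p^2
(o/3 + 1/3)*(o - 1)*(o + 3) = o^3/3 + o^2 - o/3 - 1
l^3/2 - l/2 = l*(l/2 + 1/2)*(l - 1)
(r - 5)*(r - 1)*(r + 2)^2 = r^4 - 2*r^3 - 15*r^2 - 4*r + 20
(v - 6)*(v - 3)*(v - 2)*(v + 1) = v^4 - 10*v^3 + 25*v^2 - 36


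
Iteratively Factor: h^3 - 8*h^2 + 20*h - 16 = (h - 4)*(h^2 - 4*h + 4) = (h - 4)*(h - 2)*(h - 2)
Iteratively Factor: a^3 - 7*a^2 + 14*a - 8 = (a - 4)*(a^2 - 3*a + 2) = (a - 4)*(a - 2)*(a - 1)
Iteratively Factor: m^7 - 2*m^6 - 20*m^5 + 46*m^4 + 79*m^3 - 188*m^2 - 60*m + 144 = (m + 1)*(m^6 - 3*m^5 - 17*m^4 + 63*m^3 + 16*m^2 - 204*m + 144) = (m - 1)*(m + 1)*(m^5 - 2*m^4 - 19*m^3 + 44*m^2 + 60*m - 144) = (m - 2)*(m - 1)*(m + 1)*(m^4 - 19*m^2 + 6*m + 72) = (m - 2)*(m - 1)*(m + 1)*(m + 2)*(m^3 - 2*m^2 - 15*m + 36) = (m - 3)*(m - 2)*(m - 1)*(m + 1)*(m + 2)*(m^2 + m - 12) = (m - 3)*(m - 2)*(m - 1)*(m + 1)*(m + 2)*(m + 4)*(m - 3)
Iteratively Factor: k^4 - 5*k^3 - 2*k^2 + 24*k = (k - 4)*(k^3 - k^2 - 6*k) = (k - 4)*(k - 3)*(k^2 + 2*k) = k*(k - 4)*(k - 3)*(k + 2)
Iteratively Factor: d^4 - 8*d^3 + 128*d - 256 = (d - 4)*(d^3 - 4*d^2 - 16*d + 64) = (d - 4)*(d + 4)*(d^2 - 8*d + 16) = (d - 4)^2*(d + 4)*(d - 4)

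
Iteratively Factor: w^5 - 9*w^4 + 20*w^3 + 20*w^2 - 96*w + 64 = (w - 2)*(w^4 - 7*w^3 + 6*w^2 + 32*w - 32) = (w - 2)*(w + 2)*(w^3 - 9*w^2 + 24*w - 16) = (w - 4)*(w - 2)*(w + 2)*(w^2 - 5*w + 4) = (w - 4)^2*(w - 2)*(w + 2)*(w - 1)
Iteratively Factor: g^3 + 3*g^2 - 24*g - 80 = (g + 4)*(g^2 - g - 20) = (g + 4)^2*(g - 5)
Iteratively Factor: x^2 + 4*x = (x)*(x + 4)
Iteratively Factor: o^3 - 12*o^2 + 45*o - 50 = (o - 5)*(o^2 - 7*o + 10) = (o - 5)^2*(o - 2)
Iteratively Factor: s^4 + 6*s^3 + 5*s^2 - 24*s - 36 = (s + 3)*(s^3 + 3*s^2 - 4*s - 12) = (s + 2)*(s + 3)*(s^2 + s - 6) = (s - 2)*(s + 2)*(s + 3)*(s + 3)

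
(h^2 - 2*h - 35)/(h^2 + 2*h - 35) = (h^2 - 2*h - 35)/(h^2 + 2*h - 35)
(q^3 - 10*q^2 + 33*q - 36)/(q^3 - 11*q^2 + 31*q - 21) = (q^2 - 7*q + 12)/(q^2 - 8*q + 7)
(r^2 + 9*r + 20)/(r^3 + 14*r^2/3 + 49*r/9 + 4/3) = 9*(r^2 + 9*r + 20)/(9*r^3 + 42*r^2 + 49*r + 12)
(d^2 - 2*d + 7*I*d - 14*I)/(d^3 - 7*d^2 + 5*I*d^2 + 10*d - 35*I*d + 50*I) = (d + 7*I)/(d^2 + 5*d*(-1 + I) - 25*I)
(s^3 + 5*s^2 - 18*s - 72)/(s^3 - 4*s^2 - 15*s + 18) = (s^2 + 2*s - 24)/(s^2 - 7*s + 6)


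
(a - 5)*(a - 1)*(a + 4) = a^3 - 2*a^2 - 19*a + 20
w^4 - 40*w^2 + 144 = (w - 6)*(w - 2)*(w + 2)*(w + 6)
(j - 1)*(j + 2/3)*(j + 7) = j^3 + 20*j^2/3 - 3*j - 14/3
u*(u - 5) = u^2 - 5*u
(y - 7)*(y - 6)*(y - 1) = y^3 - 14*y^2 + 55*y - 42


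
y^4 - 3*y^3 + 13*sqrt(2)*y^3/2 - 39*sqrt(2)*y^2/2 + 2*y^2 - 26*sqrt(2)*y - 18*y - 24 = (y - 4)*(y + 1)*(y + sqrt(2)/2)*(y + 6*sqrt(2))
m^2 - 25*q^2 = (m - 5*q)*(m + 5*q)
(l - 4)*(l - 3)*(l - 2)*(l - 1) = l^4 - 10*l^3 + 35*l^2 - 50*l + 24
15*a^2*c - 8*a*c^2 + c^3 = c*(-5*a + c)*(-3*a + c)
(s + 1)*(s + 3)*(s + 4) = s^3 + 8*s^2 + 19*s + 12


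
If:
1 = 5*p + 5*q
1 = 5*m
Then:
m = 1/5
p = 1/5 - q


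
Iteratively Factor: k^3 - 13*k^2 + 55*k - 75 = (k - 3)*(k^2 - 10*k + 25) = (k - 5)*(k - 3)*(k - 5)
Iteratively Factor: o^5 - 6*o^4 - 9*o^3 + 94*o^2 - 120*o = (o - 3)*(o^4 - 3*o^3 - 18*o^2 + 40*o) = o*(o - 3)*(o^3 - 3*o^2 - 18*o + 40) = o*(o - 5)*(o - 3)*(o^2 + 2*o - 8) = o*(o - 5)*(o - 3)*(o - 2)*(o + 4)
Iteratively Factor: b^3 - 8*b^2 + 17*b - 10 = (b - 5)*(b^2 - 3*b + 2) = (b - 5)*(b - 1)*(b - 2)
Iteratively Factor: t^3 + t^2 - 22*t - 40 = (t + 2)*(t^2 - t - 20) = (t - 5)*(t + 2)*(t + 4)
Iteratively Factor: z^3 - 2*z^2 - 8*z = (z)*(z^2 - 2*z - 8) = z*(z - 4)*(z + 2)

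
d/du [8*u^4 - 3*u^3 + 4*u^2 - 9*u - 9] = 32*u^3 - 9*u^2 + 8*u - 9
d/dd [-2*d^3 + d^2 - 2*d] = -6*d^2 + 2*d - 2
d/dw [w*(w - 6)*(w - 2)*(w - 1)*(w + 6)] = 5*w^4 - 12*w^3 - 102*w^2 + 216*w - 72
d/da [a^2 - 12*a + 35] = 2*a - 12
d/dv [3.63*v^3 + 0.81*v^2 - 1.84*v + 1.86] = 10.89*v^2 + 1.62*v - 1.84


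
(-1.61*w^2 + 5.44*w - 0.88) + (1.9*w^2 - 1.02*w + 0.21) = 0.29*w^2 + 4.42*w - 0.67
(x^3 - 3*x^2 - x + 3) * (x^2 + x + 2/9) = x^5 - 2*x^4 - 34*x^3/9 + 4*x^2/3 + 25*x/9 + 2/3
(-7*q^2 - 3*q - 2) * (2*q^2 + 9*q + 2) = -14*q^4 - 69*q^3 - 45*q^2 - 24*q - 4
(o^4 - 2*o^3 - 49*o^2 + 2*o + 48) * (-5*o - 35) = -5*o^5 - 25*o^4 + 315*o^3 + 1705*o^2 - 310*o - 1680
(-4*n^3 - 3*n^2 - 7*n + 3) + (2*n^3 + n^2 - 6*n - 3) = -2*n^3 - 2*n^2 - 13*n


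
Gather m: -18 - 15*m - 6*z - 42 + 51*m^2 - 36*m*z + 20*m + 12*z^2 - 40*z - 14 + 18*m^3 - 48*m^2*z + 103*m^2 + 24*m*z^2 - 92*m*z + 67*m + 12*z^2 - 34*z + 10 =18*m^3 + m^2*(154 - 48*z) + m*(24*z^2 - 128*z + 72) + 24*z^2 - 80*z - 64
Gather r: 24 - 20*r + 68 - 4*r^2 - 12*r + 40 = -4*r^2 - 32*r + 132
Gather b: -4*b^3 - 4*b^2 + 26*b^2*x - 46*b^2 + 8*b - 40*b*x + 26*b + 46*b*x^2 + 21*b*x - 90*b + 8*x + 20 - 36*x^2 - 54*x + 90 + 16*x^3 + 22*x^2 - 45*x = -4*b^3 + b^2*(26*x - 50) + b*(46*x^2 - 19*x - 56) + 16*x^3 - 14*x^2 - 91*x + 110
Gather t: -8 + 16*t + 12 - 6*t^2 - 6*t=-6*t^2 + 10*t + 4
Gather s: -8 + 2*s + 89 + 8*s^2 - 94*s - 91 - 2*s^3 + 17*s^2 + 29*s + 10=-2*s^3 + 25*s^2 - 63*s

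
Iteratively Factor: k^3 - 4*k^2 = (k)*(k^2 - 4*k) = k*(k - 4)*(k)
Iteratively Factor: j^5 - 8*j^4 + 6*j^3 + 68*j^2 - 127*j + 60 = (j - 1)*(j^4 - 7*j^3 - j^2 + 67*j - 60) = (j - 4)*(j - 1)*(j^3 - 3*j^2 - 13*j + 15) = (j - 4)*(j - 1)^2*(j^2 - 2*j - 15) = (j - 5)*(j - 4)*(j - 1)^2*(j + 3)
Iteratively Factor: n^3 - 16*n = (n)*(n^2 - 16) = n*(n - 4)*(n + 4)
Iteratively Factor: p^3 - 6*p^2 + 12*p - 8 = (p - 2)*(p^2 - 4*p + 4) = (p - 2)^2*(p - 2)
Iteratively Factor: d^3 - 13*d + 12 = (d + 4)*(d^2 - 4*d + 3) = (d - 1)*(d + 4)*(d - 3)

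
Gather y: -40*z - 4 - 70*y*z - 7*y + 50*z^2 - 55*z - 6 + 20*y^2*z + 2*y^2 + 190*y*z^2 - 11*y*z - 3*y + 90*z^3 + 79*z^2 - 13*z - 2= y^2*(20*z + 2) + y*(190*z^2 - 81*z - 10) + 90*z^3 + 129*z^2 - 108*z - 12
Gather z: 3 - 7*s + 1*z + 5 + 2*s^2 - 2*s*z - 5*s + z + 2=2*s^2 - 12*s + z*(2 - 2*s) + 10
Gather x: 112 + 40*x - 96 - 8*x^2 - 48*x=-8*x^2 - 8*x + 16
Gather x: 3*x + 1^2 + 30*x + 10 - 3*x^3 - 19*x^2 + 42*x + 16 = -3*x^3 - 19*x^2 + 75*x + 27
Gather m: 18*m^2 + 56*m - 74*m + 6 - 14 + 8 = 18*m^2 - 18*m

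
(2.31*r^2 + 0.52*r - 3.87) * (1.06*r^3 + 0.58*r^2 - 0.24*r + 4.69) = 2.4486*r^5 + 1.891*r^4 - 4.355*r^3 + 8.4645*r^2 + 3.3676*r - 18.1503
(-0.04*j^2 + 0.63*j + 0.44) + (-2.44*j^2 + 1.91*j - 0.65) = -2.48*j^2 + 2.54*j - 0.21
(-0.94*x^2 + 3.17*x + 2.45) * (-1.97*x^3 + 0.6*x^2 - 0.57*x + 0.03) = 1.8518*x^5 - 6.8089*x^4 - 2.3887*x^3 - 0.3651*x^2 - 1.3014*x + 0.0735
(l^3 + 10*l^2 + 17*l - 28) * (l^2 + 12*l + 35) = l^5 + 22*l^4 + 172*l^3 + 526*l^2 + 259*l - 980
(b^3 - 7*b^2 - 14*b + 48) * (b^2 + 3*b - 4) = b^5 - 4*b^4 - 39*b^3 + 34*b^2 + 200*b - 192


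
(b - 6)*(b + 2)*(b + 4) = b^3 - 28*b - 48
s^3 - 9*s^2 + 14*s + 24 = (s - 6)*(s - 4)*(s + 1)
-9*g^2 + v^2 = (-3*g + v)*(3*g + v)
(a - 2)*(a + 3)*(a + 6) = a^3 + 7*a^2 - 36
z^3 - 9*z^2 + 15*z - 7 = (z - 7)*(z - 1)^2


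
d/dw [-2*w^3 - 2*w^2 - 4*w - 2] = -6*w^2 - 4*w - 4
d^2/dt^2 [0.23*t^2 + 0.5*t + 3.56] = 0.460000000000000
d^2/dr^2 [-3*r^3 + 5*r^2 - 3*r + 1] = 10 - 18*r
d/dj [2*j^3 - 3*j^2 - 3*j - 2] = 6*j^2 - 6*j - 3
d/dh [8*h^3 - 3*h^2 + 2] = 6*h*(4*h - 1)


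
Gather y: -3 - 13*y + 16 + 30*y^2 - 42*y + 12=30*y^2 - 55*y + 25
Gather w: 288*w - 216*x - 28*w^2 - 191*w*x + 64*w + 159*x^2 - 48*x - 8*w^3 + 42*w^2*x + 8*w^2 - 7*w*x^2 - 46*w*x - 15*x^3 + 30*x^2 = -8*w^3 + w^2*(42*x - 20) + w*(-7*x^2 - 237*x + 352) - 15*x^3 + 189*x^2 - 264*x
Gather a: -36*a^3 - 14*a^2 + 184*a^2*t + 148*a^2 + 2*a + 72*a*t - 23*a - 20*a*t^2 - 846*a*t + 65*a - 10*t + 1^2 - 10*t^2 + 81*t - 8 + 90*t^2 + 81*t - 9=-36*a^3 + a^2*(184*t + 134) + a*(-20*t^2 - 774*t + 44) + 80*t^2 + 152*t - 16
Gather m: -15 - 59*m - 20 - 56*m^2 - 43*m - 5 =-56*m^2 - 102*m - 40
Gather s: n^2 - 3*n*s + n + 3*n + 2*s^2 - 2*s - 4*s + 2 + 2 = n^2 + 4*n + 2*s^2 + s*(-3*n - 6) + 4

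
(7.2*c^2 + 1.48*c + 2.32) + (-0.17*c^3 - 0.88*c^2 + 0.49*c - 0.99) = -0.17*c^3 + 6.32*c^2 + 1.97*c + 1.33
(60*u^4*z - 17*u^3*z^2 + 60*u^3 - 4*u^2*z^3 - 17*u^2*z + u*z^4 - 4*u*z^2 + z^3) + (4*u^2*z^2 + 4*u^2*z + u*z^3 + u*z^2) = 60*u^4*z - 17*u^3*z^2 + 60*u^3 - 4*u^2*z^3 + 4*u^2*z^2 - 13*u^2*z + u*z^4 + u*z^3 - 3*u*z^2 + z^3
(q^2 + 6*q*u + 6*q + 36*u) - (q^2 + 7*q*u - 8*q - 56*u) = -q*u + 14*q + 92*u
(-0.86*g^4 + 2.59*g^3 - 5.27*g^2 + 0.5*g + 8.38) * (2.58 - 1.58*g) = 1.3588*g^5 - 6.311*g^4 + 15.0088*g^3 - 14.3866*g^2 - 11.9504*g + 21.6204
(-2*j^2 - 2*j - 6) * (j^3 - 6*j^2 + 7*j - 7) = -2*j^5 + 10*j^4 - 8*j^3 + 36*j^2 - 28*j + 42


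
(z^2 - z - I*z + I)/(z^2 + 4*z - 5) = (z - I)/(z + 5)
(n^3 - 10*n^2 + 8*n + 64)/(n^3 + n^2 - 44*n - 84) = (n^2 - 12*n + 32)/(n^2 - n - 42)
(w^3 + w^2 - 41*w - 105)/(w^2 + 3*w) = w - 2 - 35/w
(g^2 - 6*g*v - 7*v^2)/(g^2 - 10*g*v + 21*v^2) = (-g - v)/(-g + 3*v)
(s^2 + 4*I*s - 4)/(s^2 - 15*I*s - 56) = (-s^2 - 4*I*s + 4)/(-s^2 + 15*I*s + 56)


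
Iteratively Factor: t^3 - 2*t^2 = (t - 2)*(t^2) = t*(t - 2)*(t)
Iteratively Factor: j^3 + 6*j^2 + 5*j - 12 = (j - 1)*(j^2 + 7*j + 12) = (j - 1)*(j + 4)*(j + 3)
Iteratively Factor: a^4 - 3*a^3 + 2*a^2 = (a - 1)*(a^3 - 2*a^2) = a*(a - 1)*(a^2 - 2*a) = a*(a - 2)*(a - 1)*(a)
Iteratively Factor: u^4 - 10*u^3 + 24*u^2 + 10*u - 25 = (u - 5)*(u^3 - 5*u^2 - u + 5) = (u - 5)^2*(u^2 - 1) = (u - 5)^2*(u + 1)*(u - 1)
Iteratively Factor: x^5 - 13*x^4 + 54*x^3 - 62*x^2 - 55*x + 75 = (x - 5)*(x^4 - 8*x^3 + 14*x^2 + 8*x - 15) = (x - 5)*(x - 1)*(x^3 - 7*x^2 + 7*x + 15) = (x - 5)^2*(x - 1)*(x^2 - 2*x - 3) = (x - 5)^2*(x - 3)*(x - 1)*(x + 1)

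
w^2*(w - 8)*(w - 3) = w^4 - 11*w^3 + 24*w^2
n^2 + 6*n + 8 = (n + 2)*(n + 4)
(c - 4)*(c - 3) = c^2 - 7*c + 12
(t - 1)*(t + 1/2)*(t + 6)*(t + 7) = t^4 + 25*t^3/2 + 35*t^2 - 55*t/2 - 21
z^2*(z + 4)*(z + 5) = z^4 + 9*z^3 + 20*z^2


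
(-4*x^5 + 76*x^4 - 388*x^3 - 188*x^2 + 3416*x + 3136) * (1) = -4*x^5 + 76*x^4 - 388*x^3 - 188*x^2 + 3416*x + 3136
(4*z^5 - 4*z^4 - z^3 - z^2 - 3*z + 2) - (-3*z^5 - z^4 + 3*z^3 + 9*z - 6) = 7*z^5 - 3*z^4 - 4*z^3 - z^2 - 12*z + 8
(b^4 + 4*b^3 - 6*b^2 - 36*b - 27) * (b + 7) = b^5 + 11*b^4 + 22*b^3 - 78*b^2 - 279*b - 189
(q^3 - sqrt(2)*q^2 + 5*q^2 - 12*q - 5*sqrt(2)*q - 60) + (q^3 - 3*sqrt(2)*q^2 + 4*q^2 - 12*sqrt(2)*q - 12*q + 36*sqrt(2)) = 2*q^3 - 4*sqrt(2)*q^2 + 9*q^2 - 17*sqrt(2)*q - 24*q - 60 + 36*sqrt(2)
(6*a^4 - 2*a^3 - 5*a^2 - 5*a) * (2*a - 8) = 12*a^5 - 52*a^4 + 6*a^3 + 30*a^2 + 40*a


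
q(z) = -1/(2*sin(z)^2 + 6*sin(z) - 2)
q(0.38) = -2.00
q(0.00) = 0.50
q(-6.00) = 5.98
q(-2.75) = 0.25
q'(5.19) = 0.03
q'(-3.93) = -0.59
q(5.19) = 0.17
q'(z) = -(-4*sin(z)*cos(z) - 6*cos(z))/(2*sin(z)^2 + 6*sin(z) - 2)^2 = (2*sin(z) + 3)*cos(z)/(2*(3*sin(z) - cos(z)^2)^2)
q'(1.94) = -0.12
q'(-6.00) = 243.99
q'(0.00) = 1.50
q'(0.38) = 27.72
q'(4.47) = -0.01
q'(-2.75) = -0.26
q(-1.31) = 0.17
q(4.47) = 0.17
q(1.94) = -0.19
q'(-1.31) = 0.02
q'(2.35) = -0.58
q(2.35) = -0.30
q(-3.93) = -0.31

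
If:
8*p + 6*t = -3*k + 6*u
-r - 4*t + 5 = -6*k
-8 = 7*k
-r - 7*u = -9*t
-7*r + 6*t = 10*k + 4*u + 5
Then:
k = -8/7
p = 159/868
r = 197/217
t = -150/217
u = -221/217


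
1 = 1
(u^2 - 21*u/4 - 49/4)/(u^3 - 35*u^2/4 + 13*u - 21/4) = (4*u + 7)/(4*u^2 - 7*u + 3)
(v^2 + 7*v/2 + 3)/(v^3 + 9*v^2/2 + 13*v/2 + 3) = 1/(v + 1)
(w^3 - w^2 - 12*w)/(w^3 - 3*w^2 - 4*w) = (w + 3)/(w + 1)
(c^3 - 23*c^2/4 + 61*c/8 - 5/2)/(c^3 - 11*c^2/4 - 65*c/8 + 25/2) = (2*c - 1)/(2*c + 5)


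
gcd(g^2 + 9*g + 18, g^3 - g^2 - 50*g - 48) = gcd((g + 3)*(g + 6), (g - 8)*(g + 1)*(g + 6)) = g + 6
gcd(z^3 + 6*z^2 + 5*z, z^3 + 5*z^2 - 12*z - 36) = 1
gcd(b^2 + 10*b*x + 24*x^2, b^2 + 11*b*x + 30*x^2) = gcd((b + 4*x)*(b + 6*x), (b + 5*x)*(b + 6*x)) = b + 6*x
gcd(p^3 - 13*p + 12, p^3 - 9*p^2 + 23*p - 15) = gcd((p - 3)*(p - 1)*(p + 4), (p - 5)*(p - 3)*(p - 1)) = p^2 - 4*p + 3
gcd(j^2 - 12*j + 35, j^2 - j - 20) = j - 5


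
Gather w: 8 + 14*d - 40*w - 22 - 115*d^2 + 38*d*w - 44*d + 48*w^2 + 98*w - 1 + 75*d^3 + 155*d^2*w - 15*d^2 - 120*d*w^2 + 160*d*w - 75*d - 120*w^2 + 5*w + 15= 75*d^3 - 130*d^2 - 105*d + w^2*(-120*d - 72) + w*(155*d^2 + 198*d + 63)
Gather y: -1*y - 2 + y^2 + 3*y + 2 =y^2 + 2*y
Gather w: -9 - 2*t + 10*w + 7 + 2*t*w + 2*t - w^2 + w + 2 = -w^2 + w*(2*t + 11)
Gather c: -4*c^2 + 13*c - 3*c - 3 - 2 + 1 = -4*c^2 + 10*c - 4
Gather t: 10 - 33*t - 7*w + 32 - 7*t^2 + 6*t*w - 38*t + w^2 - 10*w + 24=-7*t^2 + t*(6*w - 71) + w^2 - 17*w + 66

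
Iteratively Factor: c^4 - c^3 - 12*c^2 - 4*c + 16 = (c + 2)*(c^3 - 3*c^2 - 6*c + 8) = (c + 2)^2*(c^2 - 5*c + 4) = (c - 1)*(c + 2)^2*(c - 4)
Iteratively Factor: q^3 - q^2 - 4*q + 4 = (q - 1)*(q^2 - 4) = (q - 2)*(q - 1)*(q + 2)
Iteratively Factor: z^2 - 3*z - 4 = (z - 4)*(z + 1)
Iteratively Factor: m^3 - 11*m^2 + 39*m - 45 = (m - 3)*(m^2 - 8*m + 15) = (m - 3)^2*(m - 5)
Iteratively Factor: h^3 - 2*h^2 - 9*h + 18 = (h - 3)*(h^2 + h - 6) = (h - 3)*(h - 2)*(h + 3)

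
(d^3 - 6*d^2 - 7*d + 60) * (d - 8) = d^4 - 14*d^3 + 41*d^2 + 116*d - 480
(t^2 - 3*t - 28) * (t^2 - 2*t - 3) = t^4 - 5*t^3 - 25*t^2 + 65*t + 84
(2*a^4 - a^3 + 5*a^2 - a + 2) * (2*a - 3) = 4*a^5 - 8*a^4 + 13*a^3 - 17*a^2 + 7*a - 6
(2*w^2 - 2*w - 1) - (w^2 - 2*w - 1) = w^2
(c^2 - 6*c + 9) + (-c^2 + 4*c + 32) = 41 - 2*c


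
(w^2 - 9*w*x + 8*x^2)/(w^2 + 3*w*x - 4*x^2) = (w - 8*x)/(w + 4*x)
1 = 1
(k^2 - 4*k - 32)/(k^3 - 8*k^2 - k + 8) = (k + 4)/(k^2 - 1)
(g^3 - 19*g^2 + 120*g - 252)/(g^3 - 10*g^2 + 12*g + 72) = (g - 7)/(g + 2)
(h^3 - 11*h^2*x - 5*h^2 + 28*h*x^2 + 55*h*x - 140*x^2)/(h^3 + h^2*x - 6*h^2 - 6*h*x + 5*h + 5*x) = (h^2 - 11*h*x + 28*x^2)/(h^2 + h*x - h - x)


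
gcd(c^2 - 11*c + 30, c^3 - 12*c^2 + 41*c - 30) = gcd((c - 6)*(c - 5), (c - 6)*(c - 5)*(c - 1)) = c^2 - 11*c + 30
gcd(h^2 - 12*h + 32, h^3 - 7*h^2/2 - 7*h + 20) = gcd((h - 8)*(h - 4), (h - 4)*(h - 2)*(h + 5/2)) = h - 4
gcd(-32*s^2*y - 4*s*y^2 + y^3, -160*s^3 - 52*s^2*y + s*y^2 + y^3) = -32*s^2 - 4*s*y + y^2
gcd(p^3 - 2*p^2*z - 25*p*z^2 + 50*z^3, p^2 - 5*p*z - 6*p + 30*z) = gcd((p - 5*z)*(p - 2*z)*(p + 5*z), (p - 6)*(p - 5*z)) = -p + 5*z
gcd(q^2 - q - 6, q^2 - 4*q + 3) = q - 3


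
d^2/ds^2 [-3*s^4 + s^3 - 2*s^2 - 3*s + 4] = -36*s^2 + 6*s - 4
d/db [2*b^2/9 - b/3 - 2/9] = 4*b/9 - 1/3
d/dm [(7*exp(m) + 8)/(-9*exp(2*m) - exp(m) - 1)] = ((7*exp(m) + 8)*(18*exp(m) + 1) - 63*exp(2*m) - 7*exp(m) - 7)*exp(m)/(9*exp(2*m) + exp(m) + 1)^2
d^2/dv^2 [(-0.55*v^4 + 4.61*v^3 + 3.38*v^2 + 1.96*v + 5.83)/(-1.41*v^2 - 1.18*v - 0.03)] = (2.18691*v^6 + 5.49054000000001*v^5 + 4.73450999999999*v^4 - 8.68246600000001*v^3 - 69.659118*v^2 - 57.72717*v - 15.609482)/(2.803221*v^6 + 7.037874*v^5 + 6.068781*v^4 + 1.942516*v^3 + 0.129123*v^2 + 0.003186*v + 2.7e-5)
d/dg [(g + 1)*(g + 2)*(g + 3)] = 3*g^2 + 12*g + 11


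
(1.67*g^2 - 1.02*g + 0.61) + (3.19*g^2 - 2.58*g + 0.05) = 4.86*g^2 - 3.6*g + 0.66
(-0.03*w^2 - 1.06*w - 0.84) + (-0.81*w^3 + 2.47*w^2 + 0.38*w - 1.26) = -0.81*w^3 + 2.44*w^2 - 0.68*w - 2.1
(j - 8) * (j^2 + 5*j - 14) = j^3 - 3*j^2 - 54*j + 112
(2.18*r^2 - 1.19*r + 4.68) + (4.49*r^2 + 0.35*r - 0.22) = 6.67*r^2 - 0.84*r + 4.46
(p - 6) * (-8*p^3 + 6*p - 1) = -8*p^4 + 48*p^3 + 6*p^2 - 37*p + 6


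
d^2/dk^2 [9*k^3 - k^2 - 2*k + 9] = 54*k - 2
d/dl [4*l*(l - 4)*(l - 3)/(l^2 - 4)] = 4*(l^4 - 24*l^2 + 56*l - 48)/(l^4 - 8*l^2 + 16)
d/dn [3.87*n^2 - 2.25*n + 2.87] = 7.74*n - 2.25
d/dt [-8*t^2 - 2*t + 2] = -16*t - 2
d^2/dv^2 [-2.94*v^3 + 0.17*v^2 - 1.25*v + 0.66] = 0.34 - 17.64*v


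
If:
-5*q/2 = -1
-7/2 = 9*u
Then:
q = 2/5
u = -7/18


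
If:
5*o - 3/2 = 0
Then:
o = 3/10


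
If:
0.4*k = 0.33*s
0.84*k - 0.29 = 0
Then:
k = 0.35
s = 0.42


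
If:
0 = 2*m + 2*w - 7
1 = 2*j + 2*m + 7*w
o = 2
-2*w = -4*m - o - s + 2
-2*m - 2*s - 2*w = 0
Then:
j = -59/8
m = 7/4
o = 2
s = -7/2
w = 7/4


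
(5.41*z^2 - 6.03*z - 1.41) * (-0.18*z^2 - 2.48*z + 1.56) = -0.9738*z^4 - 12.3314*z^3 + 23.6478*z^2 - 5.91*z - 2.1996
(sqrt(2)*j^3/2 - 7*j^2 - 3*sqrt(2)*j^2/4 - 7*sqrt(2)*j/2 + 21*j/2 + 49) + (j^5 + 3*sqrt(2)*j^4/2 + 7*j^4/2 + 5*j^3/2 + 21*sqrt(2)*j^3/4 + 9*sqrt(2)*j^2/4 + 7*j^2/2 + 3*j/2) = j^5 + 3*sqrt(2)*j^4/2 + 7*j^4/2 + 5*j^3/2 + 23*sqrt(2)*j^3/4 - 7*j^2/2 + 3*sqrt(2)*j^2/2 - 7*sqrt(2)*j/2 + 12*j + 49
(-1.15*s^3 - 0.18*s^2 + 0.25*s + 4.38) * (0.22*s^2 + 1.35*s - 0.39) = -0.253*s^5 - 1.5921*s^4 + 0.2605*s^3 + 1.3713*s^2 + 5.8155*s - 1.7082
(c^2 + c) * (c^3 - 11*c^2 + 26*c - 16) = c^5 - 10*c^4 + 15*c^3 + 10*c^2 - 16*c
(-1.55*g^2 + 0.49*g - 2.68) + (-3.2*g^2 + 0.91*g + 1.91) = -4.75*g^2 + 1.4*g - 0.77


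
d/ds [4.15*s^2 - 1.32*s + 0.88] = 8.3*s - 1.32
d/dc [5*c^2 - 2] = 10*c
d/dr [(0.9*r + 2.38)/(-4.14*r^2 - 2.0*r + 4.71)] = (3.726*r^2 + 19.7064*r + 8.999)/(17.1396*r^4 + 16.56*r^3 - 34.9988*r^2 - 18.84*r + 22.1841)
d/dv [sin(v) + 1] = cos(v)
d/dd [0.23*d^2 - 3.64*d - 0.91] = 0.46*d - 3.64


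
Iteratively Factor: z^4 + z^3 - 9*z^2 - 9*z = (z)*(z^3 + z^2 - 9*z - 9) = z*(z + 3)*(z^2 - 2*z - 3) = z*(z - 3)*(z + 3)*(z + 1)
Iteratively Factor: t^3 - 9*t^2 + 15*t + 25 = (t + 1)*(t^2 - 10*t + 25) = (t - 5)*(t + 1)*(t - 5)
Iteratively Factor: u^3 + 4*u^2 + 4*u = (u)*(u^2 + 4*u + 4) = u*(u + 2)*(u + 2)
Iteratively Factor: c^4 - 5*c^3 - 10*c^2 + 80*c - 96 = (c - 2)*(c^3 - 3*c^2 - 16*c + 48) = (c - 3)*(c - 2)*(c^2 - 16) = (c - 3)*(c - 2)*(c + 4)*(c - 4)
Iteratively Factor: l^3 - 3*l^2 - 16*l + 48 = (l - 4)*(l^2 + l - 12) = (l - 4)*(l - 3)*(l + 4)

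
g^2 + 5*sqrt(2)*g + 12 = (g + 2*sqrt(2))*(g + 3*sqrt(2))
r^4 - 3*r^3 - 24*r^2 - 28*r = r*(r - 7)*(r + 2)^2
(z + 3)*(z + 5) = z^2 + 8*z + 15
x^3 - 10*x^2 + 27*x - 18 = (x - 6)*(x - 3)*(x - 1)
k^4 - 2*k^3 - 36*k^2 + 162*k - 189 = (k - 3)^3*(k + 7)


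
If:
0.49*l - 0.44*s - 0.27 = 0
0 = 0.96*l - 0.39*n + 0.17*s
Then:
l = 0.897959183673469*s + 0.551020408163265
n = 2.64625850340136*s + 1.3563579277865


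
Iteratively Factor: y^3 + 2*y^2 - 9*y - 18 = (y + 2)*(y^2 - 9) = (y + 2)*(y + 3)*(y - 3)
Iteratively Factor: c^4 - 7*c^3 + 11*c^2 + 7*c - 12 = (c - 3)*(c^3 - 4*c^2 - c + 4) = (c - 4)*(c - 3)*(c^2 - 1) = (c - 4)*(c - 3)*(c + 1)*(c - 1)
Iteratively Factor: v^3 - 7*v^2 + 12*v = (v - 3)*(v^2 - 4*v) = (v - 4)*(v - 3)*(v)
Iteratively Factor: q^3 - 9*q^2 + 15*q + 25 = (q + 1)*(q^2 - 10*q + 25) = (q - 5)*(q + 1)*(q - 5)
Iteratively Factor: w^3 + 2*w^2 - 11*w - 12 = (w + 1)*(w^2 + w - 12) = (w + 1)*(w + 4)*(w - 3)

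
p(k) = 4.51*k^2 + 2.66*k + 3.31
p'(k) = 9.02*k + 2.66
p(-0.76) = 3.89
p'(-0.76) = -4.20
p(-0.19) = 2.97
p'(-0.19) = 0.95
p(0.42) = 5.22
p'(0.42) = 6.45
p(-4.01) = 65.16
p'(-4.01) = -33.51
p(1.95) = 25.65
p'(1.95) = 20.25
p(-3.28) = 43.11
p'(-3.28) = -26.93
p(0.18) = 3.93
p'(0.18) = 4.28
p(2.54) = 39.16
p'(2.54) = 25.57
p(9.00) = 392.56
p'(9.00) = 83.84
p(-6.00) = 149.71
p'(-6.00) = -51.46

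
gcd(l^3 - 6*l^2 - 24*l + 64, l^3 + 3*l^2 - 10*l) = l - 2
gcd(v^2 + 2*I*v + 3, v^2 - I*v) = v - I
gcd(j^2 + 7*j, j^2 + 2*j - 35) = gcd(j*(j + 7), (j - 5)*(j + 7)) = j + 7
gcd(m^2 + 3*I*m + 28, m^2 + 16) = m - 4*I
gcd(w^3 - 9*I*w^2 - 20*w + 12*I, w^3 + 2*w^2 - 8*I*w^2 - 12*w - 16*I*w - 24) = w^2 - 8*I*w - 12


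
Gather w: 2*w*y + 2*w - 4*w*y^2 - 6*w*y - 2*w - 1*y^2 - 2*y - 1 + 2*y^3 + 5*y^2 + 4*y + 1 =w*(-4*y^2 - 4*y) + 2*y^3 + 4*y^2 + 2*y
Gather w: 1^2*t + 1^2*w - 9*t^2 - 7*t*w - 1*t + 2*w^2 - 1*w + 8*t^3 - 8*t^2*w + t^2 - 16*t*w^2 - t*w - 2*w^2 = 8*t^3 - 8*t^2 - 16*t*w^2 + w*(-8*t^2 - 8*t)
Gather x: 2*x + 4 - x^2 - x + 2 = -x^2 + x + 6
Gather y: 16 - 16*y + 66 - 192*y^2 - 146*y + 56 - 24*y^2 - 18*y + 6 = -216*y^2 - 180*y + 144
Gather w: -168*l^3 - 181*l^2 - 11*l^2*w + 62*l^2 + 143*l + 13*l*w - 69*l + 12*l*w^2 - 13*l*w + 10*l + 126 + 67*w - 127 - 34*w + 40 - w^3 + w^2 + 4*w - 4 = -168*l^3 - 119*l^2 + 84*l - w^3 + w^2*(12*l + 1) + w*(37 - 11*l^2) + 35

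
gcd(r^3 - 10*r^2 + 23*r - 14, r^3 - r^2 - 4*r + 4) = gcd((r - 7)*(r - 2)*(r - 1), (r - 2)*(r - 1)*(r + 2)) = r^2 - 3*r + 2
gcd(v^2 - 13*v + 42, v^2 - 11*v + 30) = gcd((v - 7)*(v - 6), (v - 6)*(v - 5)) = v - 6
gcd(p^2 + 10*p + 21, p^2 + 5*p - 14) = p + 7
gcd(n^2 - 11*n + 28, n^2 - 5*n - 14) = n - 7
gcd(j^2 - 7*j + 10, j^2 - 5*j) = j - 5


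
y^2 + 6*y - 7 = (y - 1)*(y + 7)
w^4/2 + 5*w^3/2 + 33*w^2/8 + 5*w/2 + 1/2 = (w/2 + 1)*(w + 1/2)^2*(w + 2)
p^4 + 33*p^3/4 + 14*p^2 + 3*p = p*(p + 1/4)*(p + 2)*(p + 6)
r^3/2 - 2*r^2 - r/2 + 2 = (r/2 + 1/2)*(r - 4)*(r - 1)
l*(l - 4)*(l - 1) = l^3 - 5*l^2 + 4*l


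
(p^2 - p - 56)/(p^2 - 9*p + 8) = (p + 7)/(p - 1)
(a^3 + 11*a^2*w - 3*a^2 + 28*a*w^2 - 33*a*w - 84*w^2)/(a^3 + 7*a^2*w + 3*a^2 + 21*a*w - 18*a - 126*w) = (a + 4*w)/(a + 6)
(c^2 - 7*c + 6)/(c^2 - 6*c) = (c - 1)/c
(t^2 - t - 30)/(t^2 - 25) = (t - 6)/(t - 5)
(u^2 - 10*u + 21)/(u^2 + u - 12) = (u - 7)/(u + 4)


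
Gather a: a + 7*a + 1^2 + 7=8*a + 8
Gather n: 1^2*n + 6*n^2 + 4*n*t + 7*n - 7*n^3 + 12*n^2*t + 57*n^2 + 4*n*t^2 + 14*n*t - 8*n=-7*n^3 + n^2*(12*t + 63) + n*(4*t^2 + 18*t)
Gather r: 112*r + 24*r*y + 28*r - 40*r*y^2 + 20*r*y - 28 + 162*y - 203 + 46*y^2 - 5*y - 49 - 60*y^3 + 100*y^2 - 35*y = r*(-40*y^2 + 44*y + 140) - 60*y^3 + 146*y^2 + 122*y - 280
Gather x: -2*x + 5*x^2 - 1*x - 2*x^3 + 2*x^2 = -2*x^3 + 7*x^2 - 3*x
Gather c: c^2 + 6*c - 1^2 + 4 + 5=c^2 + 6*c + 8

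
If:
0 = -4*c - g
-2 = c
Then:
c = -2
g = 8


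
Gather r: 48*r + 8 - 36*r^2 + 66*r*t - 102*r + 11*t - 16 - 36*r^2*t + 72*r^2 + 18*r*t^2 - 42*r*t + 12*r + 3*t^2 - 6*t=r^2*(36 - 36*t) + r*(18*t^2 + 24*t - 42) + 3*t^2 + 5*t - 8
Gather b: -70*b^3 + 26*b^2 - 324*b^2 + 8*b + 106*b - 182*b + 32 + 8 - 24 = -70*b^3 - 298*b^2 - 68*b + 16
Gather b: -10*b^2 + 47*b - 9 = -10*b^2 + 47*b - 9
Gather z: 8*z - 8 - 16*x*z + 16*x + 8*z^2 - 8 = 16*x + 8*z^2 + z*(8 - 16*x) - 16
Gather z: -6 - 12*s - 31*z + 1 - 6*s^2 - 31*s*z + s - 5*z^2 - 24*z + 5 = -6*s^2 - 11*s - 5*z^2 + z*(-31*s - 55)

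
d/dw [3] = 0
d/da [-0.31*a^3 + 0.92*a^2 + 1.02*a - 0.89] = -0.93*a^2 + 1.84*a + 1.02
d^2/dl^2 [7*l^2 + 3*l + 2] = 14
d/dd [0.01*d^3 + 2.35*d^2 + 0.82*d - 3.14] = 0.03*d^2 + 4.7*d + 0.82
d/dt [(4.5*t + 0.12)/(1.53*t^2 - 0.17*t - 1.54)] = (6.885*t^2 - 0.765*t - (3.06*t - 0.17)*(4.5*t + 0.12) - 6.93)/(-1.53*t^2 + 0.17*t + 1.54)^2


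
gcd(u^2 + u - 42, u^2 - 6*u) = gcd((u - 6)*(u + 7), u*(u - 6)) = u - 6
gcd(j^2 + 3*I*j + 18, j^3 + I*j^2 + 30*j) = j + 6*I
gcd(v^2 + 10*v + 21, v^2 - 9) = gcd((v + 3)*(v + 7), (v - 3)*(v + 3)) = v + 3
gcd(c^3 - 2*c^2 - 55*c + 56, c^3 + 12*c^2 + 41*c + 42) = c + 7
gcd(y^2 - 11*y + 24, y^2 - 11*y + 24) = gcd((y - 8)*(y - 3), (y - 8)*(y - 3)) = y^2 - 11*y + 24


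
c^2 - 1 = (c - 1)*(c + 1)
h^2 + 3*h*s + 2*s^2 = (h + s)*(h + 2*s)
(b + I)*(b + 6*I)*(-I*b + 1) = -I*b^3 + 8*b^2 + 13*I*b - 6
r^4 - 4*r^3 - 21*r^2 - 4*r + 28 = (r - 7)*(r - 1)*(r + 2)^2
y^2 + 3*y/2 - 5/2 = (y - 1)*(y + 5/2)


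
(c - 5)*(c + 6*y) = c^2 + 6*c*y - 5*c - 30*y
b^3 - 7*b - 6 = (b - 3)*(b + 1)*(b + 2)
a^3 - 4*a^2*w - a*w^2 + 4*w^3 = (a - 4*w)*(a - w)*(a + w)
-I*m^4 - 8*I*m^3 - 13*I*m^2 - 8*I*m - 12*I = (m + 2)*(m + 6)*(m - I)*(-I*m + 1)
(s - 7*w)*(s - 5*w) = s^2 - 12*s*w + 35*w^2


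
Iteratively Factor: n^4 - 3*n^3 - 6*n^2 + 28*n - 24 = (n - 2)*(n^3 - n^2 - 8*n + 12) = (n - 2)*(n + 3)*(n^2 - 4*n + 4) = (n - 2)^2*(n + 3)*(n - 2)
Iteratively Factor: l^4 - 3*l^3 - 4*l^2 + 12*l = (l - 2)*(l^3 - l^2 - 6*l) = (l - 2)*(l + 2)*(l^2 - 3*l) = (l - 3)*(l - 2)*(l + 2)*(l)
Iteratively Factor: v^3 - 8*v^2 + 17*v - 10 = (v - 2)*(v^2 - 6*v + 5) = (v - 2)*(v - 1)*(v - 5)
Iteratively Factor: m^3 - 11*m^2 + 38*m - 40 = (m - 4)*(m^2 - 7*m + 10) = (m - 5)*(m - 4)*(m - 2)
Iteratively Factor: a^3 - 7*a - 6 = (a + 1)*(a^2 - a - 6) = (a - 3)*(a + 1)*(a + 2)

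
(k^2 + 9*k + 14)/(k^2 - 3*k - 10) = (k + 7)/(k - 5)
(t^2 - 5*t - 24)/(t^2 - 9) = (t - 8)/(t - 3)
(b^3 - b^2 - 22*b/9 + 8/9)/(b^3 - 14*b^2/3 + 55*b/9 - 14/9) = (3*b + 4)/(3*b - 7)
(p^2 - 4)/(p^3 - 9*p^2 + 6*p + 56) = (p - 2)/(p^2 - 11*p + 28)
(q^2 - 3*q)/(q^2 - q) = (q - 3)/(q - 1)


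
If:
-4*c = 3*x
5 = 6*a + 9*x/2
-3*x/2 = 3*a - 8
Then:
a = 19/3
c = 11/2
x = -22/3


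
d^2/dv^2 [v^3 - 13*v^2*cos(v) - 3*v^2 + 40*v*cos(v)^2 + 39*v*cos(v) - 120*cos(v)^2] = 13*v^2*cos(v) + 52*v*sin(v) - 39*v*cos(v) - 80*v*cos(2*v) + 6*v - 78*sin(v) - 80*sin(2*v) - 26*cos(v) + 240*cos(2*v) - 6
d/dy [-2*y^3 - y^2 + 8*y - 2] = -6*y^2 - 2*y + 8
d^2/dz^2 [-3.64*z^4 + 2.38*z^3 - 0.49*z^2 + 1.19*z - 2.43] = -43.68*z^2 + 14.28*z - 0.98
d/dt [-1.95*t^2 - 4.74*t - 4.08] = -3.9*t - 4.74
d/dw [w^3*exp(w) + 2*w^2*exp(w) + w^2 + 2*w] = w^3*exp(w) + 5*w^2*exp(w) + 4*w*exp(w) + 2*w + 2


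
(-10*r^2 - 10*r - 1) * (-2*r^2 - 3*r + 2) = 20*r^4 + 50*r^3 + 12*r^2 - 17*r - 2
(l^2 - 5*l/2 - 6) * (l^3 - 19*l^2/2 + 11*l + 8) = l^5 - 12*l^4 + 115*l^3/4 + 75*l^2/2 - 86*l - 48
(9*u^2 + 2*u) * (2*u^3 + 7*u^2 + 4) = 18*u^5 + 67*u^4 + 14*u^3 + 36*u^2 + 8*u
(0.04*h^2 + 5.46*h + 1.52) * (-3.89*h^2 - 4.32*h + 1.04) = -0.1556*h^4 - 21.4122*h^3 - 29.4584*h^2 - 0.888000000000001*h + 1.5808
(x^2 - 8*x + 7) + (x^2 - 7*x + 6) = 2*x^2 - 15*x + 13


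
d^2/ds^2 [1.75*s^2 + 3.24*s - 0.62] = 3.50000000000000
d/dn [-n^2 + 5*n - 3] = 5 - 2*n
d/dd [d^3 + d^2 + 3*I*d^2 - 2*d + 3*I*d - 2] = 3*d^2 + d*(2 + 6*I) - 2 + 3*I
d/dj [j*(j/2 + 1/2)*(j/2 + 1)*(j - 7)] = j^3 - 3*j^2 - 19*j/2 - 7/2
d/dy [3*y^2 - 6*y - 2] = 6*y - 6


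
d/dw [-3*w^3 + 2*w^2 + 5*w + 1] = -9*w^2 + 4*w + 5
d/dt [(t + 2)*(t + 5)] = 2*t + 7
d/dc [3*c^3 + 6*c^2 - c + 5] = 9*c^2 + 12*c - 1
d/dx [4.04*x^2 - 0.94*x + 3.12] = 8.08*x - 0.94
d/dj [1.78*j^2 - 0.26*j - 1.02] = 3.56*j - 0.26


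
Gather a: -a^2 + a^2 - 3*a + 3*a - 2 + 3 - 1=0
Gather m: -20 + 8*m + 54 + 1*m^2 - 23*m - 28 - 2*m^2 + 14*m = -m^2 - m + 6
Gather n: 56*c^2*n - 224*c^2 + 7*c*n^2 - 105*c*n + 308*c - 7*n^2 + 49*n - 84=-224*c^2 + 308*c + n^2*(7*c - 7) + n*(56*c^2 - 105*c + 49) - 84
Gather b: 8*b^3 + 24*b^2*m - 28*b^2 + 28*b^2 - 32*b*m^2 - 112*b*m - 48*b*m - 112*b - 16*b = 8*b^3 + 24*b^2*m + b*(-32*m^2 - 160*m - 128)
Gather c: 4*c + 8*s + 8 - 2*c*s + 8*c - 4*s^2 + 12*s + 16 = c*(12 - 2*s) - 4*s^2 + 20*s + 24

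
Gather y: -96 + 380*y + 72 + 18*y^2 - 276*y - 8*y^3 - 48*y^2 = -8*y^3 - 30*y^2 + 104*y - 24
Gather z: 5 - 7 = -2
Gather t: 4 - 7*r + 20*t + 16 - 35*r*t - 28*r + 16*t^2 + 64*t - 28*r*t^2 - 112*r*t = -35*r + t^2*(16 - 28*r) + t*(84 - 147*r) + 20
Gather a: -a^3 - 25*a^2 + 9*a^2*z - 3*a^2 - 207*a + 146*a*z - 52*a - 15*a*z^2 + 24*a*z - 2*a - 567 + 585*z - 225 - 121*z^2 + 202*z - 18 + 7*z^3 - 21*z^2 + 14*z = -a^3 + a^2*(9*z - 28) + a*(-15*z^2 + 170*z - 261) + 7*z^3 - 142*z^2 + 801*z - 810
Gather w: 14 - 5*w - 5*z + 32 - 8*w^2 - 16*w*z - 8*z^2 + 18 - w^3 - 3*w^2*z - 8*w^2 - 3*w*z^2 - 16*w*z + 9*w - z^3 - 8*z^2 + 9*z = -w^3 + w^2*(-3*z - 16) + w*(-3*z^2 - 32*z + 4) - z^3 - 16*z^2 + 4*z + 64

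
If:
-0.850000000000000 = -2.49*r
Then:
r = 0.34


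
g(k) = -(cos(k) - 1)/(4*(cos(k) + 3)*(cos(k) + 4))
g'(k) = -(cos(k) - 1)*sin(k)/(4*(cos(k) + 3)*(cos(k) + 4)^2) - (cos(k) - 1)*sin(k)/(4*(cos(k) + 3)^2*(cos(k) + 4)) + sin(k)/(4*(cos(k) + 3)*(cos(k) + 4))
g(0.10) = 0.00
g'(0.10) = 0.00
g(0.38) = 0.00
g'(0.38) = 0.00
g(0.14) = 0.00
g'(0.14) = 0.00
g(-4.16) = 0.04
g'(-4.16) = 0.05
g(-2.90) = 0.08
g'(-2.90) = -0.03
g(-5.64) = 0.00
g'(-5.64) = 0.01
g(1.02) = 0.01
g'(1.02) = 0.02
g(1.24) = 0.01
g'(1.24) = 0.02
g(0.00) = 0.00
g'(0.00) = 0.00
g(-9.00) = 0.07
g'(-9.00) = -0.04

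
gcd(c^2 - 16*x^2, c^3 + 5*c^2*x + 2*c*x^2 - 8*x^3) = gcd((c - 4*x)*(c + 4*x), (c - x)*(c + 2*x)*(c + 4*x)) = c + 4*x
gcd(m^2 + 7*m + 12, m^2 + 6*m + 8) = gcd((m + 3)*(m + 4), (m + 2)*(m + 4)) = m + 4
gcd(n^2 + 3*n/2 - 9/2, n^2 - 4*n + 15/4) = n - 3/2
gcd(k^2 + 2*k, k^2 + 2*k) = k^2 + 2*k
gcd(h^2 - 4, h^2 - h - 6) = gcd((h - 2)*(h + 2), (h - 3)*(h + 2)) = h + 2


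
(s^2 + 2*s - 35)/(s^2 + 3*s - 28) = (s - 5)/(s - 4)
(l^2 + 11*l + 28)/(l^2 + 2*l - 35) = (l + 4)/(l - 5)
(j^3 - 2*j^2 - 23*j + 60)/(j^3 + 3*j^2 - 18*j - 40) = (j - 3)/(j + 2)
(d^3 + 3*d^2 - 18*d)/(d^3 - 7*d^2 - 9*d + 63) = d*(d + 6)/(d^2 - 4*d - 21)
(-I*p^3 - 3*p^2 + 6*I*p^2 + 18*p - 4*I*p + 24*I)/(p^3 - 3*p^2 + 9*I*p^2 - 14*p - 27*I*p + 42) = (-I*p^3 + p^2*(-3 + 6*I) + p*(18 - 4*I) + 24*I)/(p^3 + p^2*(-3 + 9*I) + p*(-14 - 27*I) + 42)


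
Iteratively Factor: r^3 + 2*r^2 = (r)*(r^2 + 2*r) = r*(r + 2)*(r)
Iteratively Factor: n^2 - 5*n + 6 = (n - 2)*(n - 3)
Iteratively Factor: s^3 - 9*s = (s + 3)*(s^2 - 3*s) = (s - 3)*(s + 3)*(s)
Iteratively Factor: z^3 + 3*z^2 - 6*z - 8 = (z + 1)*(z^2 + 2*z - 8) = (z + 1)*(z + 4)*(z - 2)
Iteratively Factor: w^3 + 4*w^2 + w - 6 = (w + 2)*(w^2 + 2*w - 3) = (w - 1)*(w + 2)*(w + 3)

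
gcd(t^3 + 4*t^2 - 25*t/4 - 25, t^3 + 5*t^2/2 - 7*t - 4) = t + 4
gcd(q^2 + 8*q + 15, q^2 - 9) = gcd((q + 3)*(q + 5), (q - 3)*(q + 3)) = q + 3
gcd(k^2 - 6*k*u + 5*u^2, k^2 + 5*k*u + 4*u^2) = 1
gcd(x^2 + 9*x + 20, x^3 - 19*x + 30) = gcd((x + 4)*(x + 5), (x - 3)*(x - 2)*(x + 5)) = x + 5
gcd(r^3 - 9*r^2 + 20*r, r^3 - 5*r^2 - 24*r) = r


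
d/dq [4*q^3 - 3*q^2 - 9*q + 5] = 12*q^2 - 6*q - 9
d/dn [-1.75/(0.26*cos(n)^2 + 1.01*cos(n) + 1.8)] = -(0.91*cos(n) + 1.7675)*sin(n)/(0.26*cos(n)^2 + 1.01*cos(n) + 1.8)^2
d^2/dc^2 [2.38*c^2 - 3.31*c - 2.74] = 4.76000000000000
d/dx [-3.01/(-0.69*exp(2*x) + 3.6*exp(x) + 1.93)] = (10.836 - 4.1538*exp(x))*exp(x)/(-0.69*exp(2*x) + 3.6*exp(x) + 1.93)^2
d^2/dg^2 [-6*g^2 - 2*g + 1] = -12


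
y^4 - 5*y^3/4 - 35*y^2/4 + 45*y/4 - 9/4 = (y - 3)*(y - 1)*(y - 1/4)*(y + 3)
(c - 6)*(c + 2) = c^2 - 4*c - 12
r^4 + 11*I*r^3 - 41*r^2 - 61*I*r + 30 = (r + I)*(r + 2*I)*(r + 3*I)*(r + 5*I)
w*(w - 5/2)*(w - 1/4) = w^3 - 11*w^2/4 + 5*w/8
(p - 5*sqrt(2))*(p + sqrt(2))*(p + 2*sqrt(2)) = p^3 - 2*sqrt(2)*p^2 - 26*p - 20*sqrt(2)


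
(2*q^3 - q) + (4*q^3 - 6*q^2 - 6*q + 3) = 6*q^3 - 6*q^2 - 7*q + 3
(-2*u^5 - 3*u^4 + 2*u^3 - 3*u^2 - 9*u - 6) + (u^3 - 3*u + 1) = -2*u^5 - 3*u^4 + 3*u^3 - 3*u^2 - 12*u - 5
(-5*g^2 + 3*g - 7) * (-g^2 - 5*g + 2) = 5*g^4 + 22*g^3 - 18*g^2 + 41*g - 14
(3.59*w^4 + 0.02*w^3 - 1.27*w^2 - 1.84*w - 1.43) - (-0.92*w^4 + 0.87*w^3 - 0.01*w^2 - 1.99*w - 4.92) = 4.51*w^4 - 0.85*w^3 - 1.26*w^2 + 0.15*w + 3.49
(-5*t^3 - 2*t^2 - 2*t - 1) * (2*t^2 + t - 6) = -10*t^5 - 9*t^4 + 24*t^3 + 8*t^2 + 11*t + 6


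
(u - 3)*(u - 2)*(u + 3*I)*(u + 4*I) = u^4 - 5*u^3 + 7*I*u^3 - 6*u^2 - 35*I*u^2 + 60*u + 42*I*u - 72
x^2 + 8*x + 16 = (x + 4)^2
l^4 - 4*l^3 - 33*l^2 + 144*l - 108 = (l - 6)*(l - 3)*(l - 1)*(l + 6)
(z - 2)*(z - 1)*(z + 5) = z^3 + 2*z^2 - 13*z + 10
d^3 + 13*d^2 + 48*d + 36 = (d + 1)*(d + 6)^2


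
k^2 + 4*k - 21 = (k - 3)*(k + 7)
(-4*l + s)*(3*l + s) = -12*l^2 - l*s + s^2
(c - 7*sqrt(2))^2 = c^2 - 14*sqrt(2)*c + 98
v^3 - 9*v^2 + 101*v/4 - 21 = (v - 4)*(v - 7/2)*(v - 3/2)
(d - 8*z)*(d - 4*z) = d^2 - 12*d*z + 32*z^2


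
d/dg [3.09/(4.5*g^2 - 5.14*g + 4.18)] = (15.8826 - 27.81*g)/(4.5*g^2 - 5.14*g + 4.18)^2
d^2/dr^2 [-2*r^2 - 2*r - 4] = -4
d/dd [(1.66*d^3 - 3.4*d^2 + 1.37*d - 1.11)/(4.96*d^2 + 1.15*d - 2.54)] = (8.2336*d^4 + 3.818*d^3 - 23.3544*d^2 + 28.2832*d - 2.2033)/(24.6016*d^4 + 11.408*d^3 - 23.8743*d^2 - 5.842*d + 6.4516)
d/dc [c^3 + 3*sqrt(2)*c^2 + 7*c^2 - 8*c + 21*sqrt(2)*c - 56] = 3*c^2 + 6*sqrt(2)*c + 14*c - 8 + 21*sqrt(2)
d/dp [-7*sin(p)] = -7*cos(p)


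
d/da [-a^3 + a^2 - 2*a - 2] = -3*a^2 + 2*a - 2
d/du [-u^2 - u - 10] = -2*u - 1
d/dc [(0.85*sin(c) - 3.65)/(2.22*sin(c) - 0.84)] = 7.389*cos(c)/(2.22*sin(c) - 0.84)^2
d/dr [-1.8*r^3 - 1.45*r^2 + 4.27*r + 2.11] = -5.4*r^2 - 2.9*r + 4.27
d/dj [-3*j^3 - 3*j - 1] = -9*j^2 - 3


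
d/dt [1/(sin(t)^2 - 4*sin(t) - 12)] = 2*(2 - sin(t))*cos(t)/((sin(t) - 6)^2*(sin(t) + 2)^2)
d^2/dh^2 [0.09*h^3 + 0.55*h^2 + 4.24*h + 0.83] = 0.54*h + 1.1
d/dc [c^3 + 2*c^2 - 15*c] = 3*c^2 + 4*c - 15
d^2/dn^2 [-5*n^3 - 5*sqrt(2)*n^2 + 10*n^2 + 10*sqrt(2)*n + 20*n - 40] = -30*n - 10*sqrt(2) + 20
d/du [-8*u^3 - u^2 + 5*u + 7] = -24*u^2 - 2*u + 5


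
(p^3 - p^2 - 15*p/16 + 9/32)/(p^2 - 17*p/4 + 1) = (8*p^2 - 6*p - 9)/(8*(p - 4))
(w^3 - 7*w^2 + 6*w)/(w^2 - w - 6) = w*(-w^2 + 7*w - 6)/(-w^2 + w + 6)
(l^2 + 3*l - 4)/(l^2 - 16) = (l - 1)/(l - 4)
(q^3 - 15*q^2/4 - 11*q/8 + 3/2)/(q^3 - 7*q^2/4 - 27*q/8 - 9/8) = (2*q^2 - 9*q + 4)/(2*q^2 - 5*q - 3)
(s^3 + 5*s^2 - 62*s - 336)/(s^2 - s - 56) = s + 6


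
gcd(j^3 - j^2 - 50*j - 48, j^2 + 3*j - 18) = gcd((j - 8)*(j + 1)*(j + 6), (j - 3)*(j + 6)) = j + 6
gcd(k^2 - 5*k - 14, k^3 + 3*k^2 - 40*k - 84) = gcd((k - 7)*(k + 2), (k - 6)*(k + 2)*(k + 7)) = k + 2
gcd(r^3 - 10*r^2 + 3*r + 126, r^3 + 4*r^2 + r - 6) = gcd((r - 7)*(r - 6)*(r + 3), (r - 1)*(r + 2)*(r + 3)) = r + 3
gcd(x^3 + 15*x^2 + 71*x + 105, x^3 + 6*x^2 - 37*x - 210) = x^2 + 12*x + 35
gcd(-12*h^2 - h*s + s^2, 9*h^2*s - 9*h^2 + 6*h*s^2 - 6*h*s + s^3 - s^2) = 3*h + s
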